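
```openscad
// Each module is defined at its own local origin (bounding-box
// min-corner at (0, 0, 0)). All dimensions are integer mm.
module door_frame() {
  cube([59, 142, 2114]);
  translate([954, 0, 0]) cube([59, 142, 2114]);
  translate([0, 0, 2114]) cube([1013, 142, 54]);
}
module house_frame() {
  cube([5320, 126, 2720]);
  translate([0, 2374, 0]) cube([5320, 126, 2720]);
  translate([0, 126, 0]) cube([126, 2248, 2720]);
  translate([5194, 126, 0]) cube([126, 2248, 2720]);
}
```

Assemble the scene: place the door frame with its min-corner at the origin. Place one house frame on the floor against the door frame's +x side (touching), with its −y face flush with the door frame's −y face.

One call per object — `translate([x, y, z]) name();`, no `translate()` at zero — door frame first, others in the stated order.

door_frame();
translate([1013, 0, 0]) house_frame();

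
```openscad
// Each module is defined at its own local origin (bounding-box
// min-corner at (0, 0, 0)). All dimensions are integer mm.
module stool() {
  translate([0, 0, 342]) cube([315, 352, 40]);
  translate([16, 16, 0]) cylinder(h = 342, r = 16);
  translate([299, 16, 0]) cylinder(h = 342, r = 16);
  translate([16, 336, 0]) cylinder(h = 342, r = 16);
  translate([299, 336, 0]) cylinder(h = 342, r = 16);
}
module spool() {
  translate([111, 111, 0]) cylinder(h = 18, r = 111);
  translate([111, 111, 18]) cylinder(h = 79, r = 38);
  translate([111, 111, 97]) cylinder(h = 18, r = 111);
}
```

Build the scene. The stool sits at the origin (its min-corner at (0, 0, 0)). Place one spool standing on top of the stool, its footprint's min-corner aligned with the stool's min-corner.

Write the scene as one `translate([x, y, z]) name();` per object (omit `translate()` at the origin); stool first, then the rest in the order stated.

stool();
translate([0, 0, 382]) spool();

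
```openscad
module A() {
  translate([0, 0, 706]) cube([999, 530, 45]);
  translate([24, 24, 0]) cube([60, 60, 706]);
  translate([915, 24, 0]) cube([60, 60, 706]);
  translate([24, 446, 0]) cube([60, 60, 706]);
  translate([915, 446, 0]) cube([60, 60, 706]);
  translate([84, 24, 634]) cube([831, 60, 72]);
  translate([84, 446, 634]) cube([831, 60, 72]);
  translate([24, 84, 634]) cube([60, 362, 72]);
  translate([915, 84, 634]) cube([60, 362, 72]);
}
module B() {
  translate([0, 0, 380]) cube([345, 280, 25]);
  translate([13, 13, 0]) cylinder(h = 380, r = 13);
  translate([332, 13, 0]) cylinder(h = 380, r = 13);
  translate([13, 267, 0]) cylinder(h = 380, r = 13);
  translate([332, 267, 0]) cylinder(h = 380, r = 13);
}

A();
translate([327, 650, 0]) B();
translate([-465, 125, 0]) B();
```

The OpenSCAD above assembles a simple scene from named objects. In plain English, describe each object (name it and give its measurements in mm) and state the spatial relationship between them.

A is a rectangular dining table. The top is 999×530×45 mm with its upper surface at z = 751 mm. It stands on four 60×60 mm square legs, each inset 24 mm from the nearest pair of top edges, running from the floor to the underside of the top. Four apron rails, 60 mm thick and 72 mm tall, run between adjacent legs with their top edges flush with the underside of the top and their outer faces flush with the legs' outer faces.

B is a four-legged stool. The seat is 345×280 mm, 25 mm thick, top at z = 405 mm. It stands on four round legs, each 26 mm in diameter, from z = 0 to the seat underside, each leg's axis is inset half a diameter from the nearest pair of seat edges (so the leg's bounding box is flush with the corner).

Two stools sit around the table at the +y, −x sides.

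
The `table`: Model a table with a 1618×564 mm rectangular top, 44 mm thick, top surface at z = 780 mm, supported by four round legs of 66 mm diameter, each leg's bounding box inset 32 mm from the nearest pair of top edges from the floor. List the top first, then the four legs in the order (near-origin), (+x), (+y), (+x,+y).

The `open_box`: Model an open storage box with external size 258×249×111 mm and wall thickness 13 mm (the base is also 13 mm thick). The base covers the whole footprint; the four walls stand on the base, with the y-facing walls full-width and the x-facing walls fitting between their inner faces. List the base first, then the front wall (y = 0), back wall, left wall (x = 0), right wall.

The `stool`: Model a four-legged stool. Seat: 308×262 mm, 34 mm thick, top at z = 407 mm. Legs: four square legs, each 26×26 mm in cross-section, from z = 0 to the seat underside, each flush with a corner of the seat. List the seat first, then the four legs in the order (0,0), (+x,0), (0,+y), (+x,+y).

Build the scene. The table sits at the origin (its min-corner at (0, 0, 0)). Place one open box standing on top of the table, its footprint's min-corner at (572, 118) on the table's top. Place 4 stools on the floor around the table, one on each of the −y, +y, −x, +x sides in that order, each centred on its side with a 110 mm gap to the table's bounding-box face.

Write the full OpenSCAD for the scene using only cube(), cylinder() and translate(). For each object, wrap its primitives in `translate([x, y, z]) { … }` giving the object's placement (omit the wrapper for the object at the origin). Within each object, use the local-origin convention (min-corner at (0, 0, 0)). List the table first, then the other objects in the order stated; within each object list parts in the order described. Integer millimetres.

translate([0, 0, 736]) cube([1618, 564, 44]);
translate([65, 65, 0]) cylinder(h = 736, r = 33);
translate([1553, 65, 0]) cylinder(h = 736, r = 33);
translate([65, 499, 0]) cylinder(h = 736, r = 33);
translate([1553, 499, 0]) cylinder(h = 736, r = 33);
translate([572, 118, 780]) {
  cube([258, 249, 13]);
  translate([0, 0, 13]) cube([258, 13, 98]);
  translate([0, 236, 13]) cube([258, 13, 98]);
  translate([0, 13, 13]) cube([13, 223, 98]);
  translate([245, 13, 13]) cube([13, 223, 98]);
}
translate([655, -372, 0]) {
  translate([0, 0, 373]) cube([308, 262, 34]);
  cube([26, 26, 373]);
  translate([282, 0, 0]) cube([26, 26, 373]);
  translate([0, 236, 0]) cube([26, 26, 373]);
  translate([282, 236, 0]) cube([26, 26, 373]);
}
translate([655, 674, 0]) {
  translate([0, 0, 373]) cube([308, 262, 34]);
  cube([26, 26, 373]);
  translate([282, 0, 0]) cube([26, 26, 373]);
  translate([0, 236, 0]) cube([26, 26, 373]);
  translate([282, 236, 0]) cube([26, 26, 373]);
}
translate([-418, 151, 0]) {
  translate([0, 0, 373]) cube([308, 262, 34]);
  cube([26, 26, 373]);
  translate([282, 0, 0]) cube([26, 26, 373]);
  translate([0, 236, 0]) cube([26, 26, 373]);
  translate([282, 236, 0]) cube([26, 26, 373]);
}
translate([1728, 151, 0]) {
  translate([0, 0, 373]) cube([308, 262, 34]);
  cube([26, 26, 373]);
  translate([282, 0, 0]) cube([26, 26, 373]);
  translate([0, 236, 0]) cube([26, 26, 373]);
  translate([282, 236, 0]) cube([26, 26, 373]);
}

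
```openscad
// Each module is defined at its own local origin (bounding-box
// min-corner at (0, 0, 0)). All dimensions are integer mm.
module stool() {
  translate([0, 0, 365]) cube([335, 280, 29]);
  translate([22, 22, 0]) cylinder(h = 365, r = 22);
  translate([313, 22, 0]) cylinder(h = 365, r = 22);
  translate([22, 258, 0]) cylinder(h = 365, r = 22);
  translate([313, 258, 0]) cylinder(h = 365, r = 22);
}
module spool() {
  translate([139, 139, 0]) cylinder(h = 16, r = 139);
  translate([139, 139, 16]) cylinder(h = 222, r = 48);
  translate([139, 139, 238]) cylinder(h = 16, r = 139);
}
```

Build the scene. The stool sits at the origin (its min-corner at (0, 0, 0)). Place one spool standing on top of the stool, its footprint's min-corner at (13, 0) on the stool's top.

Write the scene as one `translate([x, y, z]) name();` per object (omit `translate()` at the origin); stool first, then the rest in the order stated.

stool();
translate([13, 0, 394]) spool();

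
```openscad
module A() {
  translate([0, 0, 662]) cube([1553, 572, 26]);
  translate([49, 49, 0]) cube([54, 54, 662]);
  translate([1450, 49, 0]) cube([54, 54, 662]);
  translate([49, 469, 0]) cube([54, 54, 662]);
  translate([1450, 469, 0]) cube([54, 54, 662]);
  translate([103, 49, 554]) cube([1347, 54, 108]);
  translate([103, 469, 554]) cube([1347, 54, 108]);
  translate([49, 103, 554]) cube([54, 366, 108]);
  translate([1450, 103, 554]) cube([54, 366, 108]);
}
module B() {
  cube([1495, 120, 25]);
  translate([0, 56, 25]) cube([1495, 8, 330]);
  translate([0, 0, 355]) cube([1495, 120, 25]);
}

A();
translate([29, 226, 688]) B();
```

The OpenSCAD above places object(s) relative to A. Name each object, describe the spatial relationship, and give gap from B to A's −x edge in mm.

The I-beam's min-x is at 29; the table's min-x is 0; gap = 29 mm.

A is a table. B is an I-beam. The I-beam is on top of the table, centred. The gap from the I-beam to the table's −x edge is 29 mm.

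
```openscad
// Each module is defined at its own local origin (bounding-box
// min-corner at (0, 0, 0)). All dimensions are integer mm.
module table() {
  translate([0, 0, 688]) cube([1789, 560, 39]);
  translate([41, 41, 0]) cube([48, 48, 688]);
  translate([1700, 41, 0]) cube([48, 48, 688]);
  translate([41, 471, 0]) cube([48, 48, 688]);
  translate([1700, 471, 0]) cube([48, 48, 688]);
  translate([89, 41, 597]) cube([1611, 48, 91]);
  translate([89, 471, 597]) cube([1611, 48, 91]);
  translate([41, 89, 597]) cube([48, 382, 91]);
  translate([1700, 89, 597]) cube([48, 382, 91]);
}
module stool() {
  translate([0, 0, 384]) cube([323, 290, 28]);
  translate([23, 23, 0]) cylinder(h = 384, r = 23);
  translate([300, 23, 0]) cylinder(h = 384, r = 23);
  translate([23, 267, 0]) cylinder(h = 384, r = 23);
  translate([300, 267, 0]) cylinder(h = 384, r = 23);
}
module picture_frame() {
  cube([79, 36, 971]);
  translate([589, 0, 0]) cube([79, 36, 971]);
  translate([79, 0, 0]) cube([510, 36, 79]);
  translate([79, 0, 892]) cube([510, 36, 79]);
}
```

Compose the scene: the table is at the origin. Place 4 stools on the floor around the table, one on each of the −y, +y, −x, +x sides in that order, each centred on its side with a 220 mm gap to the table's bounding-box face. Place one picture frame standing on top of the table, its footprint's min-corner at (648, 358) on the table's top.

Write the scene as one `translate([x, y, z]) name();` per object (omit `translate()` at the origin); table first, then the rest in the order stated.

table();
translate([733, -510, 0]) stool();
translate([733, 780, 0]) stool();
translate([-543, 135, 0]) stool();
translate([2009, 135, 0]) stool();
translate([648, 358, 727]) picture_frame();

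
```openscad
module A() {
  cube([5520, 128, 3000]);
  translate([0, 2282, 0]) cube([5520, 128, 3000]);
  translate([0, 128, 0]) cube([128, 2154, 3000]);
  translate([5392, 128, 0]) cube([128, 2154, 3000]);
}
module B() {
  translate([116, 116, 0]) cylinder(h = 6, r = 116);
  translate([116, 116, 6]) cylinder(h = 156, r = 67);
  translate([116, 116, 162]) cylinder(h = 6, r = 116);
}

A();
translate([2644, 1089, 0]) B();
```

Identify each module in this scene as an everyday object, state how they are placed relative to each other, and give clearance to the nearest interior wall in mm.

Clearances: x = 2516, y = 961; minimum 961 mm.

A is a house frame. B is a spool. The spool sits inside the house frame, centred. The clearance to the nearest interior wall is 961 mm.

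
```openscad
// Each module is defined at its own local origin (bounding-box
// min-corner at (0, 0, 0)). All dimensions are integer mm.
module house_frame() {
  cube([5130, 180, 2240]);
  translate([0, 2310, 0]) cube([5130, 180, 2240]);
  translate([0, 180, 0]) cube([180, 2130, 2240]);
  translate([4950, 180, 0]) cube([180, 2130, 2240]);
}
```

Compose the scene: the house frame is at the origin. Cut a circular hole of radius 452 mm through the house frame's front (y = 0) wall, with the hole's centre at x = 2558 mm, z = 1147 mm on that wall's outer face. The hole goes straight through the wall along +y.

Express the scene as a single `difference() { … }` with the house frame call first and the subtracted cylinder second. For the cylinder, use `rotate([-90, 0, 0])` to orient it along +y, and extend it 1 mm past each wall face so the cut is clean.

difference() {
  house_frame();
  translate([2558, -1, 1147]) rotate([-90, 0, 0]) cylinder(h = 182, r = 452);
}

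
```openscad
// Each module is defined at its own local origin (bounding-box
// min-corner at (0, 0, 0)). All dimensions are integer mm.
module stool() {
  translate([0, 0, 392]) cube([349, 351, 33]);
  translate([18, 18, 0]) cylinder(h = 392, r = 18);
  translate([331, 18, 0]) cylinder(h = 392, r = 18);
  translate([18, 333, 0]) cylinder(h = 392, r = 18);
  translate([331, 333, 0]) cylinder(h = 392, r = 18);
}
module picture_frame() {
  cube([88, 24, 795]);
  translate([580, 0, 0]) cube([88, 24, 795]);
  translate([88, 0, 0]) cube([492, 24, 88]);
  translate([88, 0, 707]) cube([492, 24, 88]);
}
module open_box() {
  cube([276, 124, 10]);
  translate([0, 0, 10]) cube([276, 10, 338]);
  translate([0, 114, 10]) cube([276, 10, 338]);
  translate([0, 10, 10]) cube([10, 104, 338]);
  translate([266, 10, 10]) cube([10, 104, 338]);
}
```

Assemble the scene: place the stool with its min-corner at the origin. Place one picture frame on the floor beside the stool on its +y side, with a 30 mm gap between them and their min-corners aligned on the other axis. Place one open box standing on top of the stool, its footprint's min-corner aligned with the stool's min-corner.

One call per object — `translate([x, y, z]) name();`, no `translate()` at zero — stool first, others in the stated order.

stool();
translate([0, 381, 0]) picture_frame();
translate([0, 0, 425]) open_box();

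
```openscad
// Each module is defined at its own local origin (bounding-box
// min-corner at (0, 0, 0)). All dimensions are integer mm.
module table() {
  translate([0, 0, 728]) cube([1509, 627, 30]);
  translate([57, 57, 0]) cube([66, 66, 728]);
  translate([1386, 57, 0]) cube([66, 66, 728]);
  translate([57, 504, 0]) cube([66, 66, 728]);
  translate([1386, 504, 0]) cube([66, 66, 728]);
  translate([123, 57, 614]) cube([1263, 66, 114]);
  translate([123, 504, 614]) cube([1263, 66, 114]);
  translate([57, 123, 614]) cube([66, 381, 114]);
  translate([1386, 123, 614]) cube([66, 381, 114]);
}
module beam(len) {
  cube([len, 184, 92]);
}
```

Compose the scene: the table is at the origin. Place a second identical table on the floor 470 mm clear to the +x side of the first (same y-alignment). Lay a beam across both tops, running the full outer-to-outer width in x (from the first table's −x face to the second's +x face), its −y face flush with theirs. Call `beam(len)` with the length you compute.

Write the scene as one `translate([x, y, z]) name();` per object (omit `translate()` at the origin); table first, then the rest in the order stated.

table();
translate([1979, 0, 0]) table();
translate([0, 0, 758]) beam(3488);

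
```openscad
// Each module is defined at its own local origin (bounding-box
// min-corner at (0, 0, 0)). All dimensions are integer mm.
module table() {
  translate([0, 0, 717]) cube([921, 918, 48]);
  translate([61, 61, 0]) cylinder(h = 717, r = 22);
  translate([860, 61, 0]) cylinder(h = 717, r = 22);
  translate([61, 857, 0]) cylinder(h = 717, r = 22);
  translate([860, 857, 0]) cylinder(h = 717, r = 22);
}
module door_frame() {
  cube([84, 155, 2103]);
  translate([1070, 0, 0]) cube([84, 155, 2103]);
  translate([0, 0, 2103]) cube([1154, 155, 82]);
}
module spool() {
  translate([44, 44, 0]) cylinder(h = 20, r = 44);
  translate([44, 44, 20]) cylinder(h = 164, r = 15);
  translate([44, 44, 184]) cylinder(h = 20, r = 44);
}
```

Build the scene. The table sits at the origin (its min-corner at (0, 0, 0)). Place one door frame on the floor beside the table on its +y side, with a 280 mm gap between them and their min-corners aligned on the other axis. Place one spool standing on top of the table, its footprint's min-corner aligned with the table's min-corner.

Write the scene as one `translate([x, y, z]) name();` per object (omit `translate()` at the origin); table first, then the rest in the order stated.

table();
translate([0, 1198, 0]) door_frame();
translate([0, 0, 765]) spool();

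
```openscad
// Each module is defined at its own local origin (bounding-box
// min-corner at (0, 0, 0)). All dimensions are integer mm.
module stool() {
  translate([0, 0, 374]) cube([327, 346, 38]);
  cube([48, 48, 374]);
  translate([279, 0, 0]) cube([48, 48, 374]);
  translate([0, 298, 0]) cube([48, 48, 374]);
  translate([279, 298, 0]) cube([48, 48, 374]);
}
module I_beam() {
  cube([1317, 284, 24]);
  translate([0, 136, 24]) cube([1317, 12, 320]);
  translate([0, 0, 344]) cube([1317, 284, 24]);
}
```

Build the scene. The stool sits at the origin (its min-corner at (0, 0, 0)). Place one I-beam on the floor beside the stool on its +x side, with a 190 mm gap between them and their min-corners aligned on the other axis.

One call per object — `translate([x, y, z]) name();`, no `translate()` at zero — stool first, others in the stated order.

stool();
translate([517, 0, 0]) I_beam();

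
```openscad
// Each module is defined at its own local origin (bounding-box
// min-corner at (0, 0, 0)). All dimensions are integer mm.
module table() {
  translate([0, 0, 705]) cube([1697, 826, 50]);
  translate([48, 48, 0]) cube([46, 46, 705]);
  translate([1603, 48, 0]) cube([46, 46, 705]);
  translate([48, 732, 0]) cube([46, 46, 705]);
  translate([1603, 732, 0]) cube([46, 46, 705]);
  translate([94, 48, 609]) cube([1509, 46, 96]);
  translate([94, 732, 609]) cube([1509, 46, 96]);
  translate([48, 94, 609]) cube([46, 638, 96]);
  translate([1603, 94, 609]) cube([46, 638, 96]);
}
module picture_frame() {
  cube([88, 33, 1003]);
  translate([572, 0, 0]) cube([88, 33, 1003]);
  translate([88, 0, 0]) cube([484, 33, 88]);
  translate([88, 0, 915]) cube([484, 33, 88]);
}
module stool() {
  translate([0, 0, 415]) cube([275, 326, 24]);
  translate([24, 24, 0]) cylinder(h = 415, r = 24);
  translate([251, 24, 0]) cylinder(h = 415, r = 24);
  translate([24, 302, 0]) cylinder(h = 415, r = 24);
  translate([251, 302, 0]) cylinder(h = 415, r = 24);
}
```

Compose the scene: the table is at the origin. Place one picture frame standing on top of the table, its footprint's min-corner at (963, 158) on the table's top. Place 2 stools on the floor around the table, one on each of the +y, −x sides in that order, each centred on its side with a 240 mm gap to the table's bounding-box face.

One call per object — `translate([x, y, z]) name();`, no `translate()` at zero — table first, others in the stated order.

table();
translate([963, 158, 755]) picture_frame();
translate([711, 1066, 0]) stool();
translate([-515, 250, 0]) stool();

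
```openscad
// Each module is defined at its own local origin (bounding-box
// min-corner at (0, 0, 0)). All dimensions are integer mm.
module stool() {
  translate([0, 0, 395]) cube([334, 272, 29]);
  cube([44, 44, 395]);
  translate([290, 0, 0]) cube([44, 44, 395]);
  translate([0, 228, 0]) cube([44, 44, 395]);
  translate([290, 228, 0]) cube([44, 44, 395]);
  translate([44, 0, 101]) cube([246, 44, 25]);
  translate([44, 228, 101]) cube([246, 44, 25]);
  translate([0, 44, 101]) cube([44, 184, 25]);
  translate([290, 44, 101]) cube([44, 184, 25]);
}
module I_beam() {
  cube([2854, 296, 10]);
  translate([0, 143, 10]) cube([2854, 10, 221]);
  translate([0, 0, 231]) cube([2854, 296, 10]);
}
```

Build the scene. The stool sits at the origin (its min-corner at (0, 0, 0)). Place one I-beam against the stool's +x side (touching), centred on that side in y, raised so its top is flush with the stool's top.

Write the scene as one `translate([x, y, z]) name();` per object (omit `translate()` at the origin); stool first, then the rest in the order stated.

stool();
translate([334, -12, 183]) I_beam();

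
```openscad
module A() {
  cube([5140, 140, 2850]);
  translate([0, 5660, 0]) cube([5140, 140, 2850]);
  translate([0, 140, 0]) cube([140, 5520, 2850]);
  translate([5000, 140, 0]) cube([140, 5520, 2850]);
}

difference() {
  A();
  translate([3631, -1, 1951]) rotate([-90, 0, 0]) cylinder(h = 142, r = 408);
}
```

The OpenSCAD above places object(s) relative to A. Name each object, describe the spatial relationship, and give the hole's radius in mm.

The subtracted cylinder has r = 408 mm.

A is a house frame. The house frame has a circular hole through its front wall. The hole's radius is 408 mm.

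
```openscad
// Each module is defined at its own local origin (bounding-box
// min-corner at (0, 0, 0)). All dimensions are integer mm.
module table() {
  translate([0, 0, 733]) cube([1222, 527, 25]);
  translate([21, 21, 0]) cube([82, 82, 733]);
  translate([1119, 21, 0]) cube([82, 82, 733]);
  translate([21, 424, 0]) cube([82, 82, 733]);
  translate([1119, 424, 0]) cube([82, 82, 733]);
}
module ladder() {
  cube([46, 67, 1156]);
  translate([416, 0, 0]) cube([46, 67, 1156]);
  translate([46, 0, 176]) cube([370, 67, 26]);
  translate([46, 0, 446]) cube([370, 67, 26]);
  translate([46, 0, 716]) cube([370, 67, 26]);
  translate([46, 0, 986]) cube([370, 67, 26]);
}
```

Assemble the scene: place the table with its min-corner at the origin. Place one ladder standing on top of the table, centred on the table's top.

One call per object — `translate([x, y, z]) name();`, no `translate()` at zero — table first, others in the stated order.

table();
translate([380, 230, 758]) ladder();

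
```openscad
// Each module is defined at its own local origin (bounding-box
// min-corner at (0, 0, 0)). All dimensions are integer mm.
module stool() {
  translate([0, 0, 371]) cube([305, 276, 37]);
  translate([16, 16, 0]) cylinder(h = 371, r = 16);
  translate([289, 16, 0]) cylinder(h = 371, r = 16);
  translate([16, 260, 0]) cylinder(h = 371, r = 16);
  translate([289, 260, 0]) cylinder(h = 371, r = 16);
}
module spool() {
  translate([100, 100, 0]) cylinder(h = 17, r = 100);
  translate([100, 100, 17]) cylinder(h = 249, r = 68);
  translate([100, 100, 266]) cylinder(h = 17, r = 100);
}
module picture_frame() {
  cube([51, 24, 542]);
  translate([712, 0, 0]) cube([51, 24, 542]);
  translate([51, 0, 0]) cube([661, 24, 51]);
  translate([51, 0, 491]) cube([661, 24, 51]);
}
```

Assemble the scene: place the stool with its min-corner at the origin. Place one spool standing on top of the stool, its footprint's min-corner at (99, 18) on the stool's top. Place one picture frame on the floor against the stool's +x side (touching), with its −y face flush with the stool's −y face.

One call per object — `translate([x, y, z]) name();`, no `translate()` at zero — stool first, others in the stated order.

stool();
translate([99, 18, 408]) spool();
translate([305, 0, 0]) picture_frame();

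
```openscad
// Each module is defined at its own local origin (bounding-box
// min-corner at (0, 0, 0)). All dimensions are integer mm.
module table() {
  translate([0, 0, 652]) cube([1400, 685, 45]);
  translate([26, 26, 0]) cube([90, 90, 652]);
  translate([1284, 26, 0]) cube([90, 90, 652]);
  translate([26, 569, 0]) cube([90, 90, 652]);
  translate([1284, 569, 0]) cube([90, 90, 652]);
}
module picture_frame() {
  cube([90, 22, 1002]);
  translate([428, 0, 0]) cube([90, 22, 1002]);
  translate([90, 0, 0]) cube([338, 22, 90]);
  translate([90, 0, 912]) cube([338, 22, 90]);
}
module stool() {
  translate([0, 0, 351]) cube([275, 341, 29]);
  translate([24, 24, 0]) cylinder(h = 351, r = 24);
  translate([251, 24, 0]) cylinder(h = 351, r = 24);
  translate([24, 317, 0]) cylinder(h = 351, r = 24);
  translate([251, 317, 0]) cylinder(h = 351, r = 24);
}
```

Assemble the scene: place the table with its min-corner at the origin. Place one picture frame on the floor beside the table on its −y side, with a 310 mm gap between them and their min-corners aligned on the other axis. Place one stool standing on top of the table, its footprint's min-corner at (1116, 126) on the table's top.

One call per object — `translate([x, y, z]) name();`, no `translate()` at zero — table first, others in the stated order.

table();
translate([0, -332, 0]) picture_frame();
translate([1116, 126, 697]) stool();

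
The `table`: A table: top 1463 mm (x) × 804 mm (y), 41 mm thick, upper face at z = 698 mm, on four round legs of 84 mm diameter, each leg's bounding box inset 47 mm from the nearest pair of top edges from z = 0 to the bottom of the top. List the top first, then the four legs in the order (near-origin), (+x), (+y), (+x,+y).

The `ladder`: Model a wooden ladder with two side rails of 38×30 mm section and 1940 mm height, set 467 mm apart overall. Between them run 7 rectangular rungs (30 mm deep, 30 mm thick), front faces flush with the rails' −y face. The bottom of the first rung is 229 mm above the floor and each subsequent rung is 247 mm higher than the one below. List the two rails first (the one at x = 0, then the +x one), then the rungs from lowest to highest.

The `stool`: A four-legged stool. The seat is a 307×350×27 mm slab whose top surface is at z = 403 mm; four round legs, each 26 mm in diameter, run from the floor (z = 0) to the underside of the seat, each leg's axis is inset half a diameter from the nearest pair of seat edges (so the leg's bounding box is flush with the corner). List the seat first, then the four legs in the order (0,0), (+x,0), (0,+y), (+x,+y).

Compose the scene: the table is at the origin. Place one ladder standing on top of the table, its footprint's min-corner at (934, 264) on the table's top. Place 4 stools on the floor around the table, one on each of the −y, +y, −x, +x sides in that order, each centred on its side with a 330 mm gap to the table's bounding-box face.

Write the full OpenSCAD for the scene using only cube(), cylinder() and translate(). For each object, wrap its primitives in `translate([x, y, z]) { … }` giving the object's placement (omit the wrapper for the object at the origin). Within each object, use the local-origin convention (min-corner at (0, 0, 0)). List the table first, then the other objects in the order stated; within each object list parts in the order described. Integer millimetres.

translate([0, 0, 657]) cube([1463, 804, 41]);
translate([89, 89, 0]) cylinder(h = 657, r = 42);
translate([1374, 89, 0]) cylinder(h = 657, r = 42);
translate([89, 715, 0]) cylinder(h = 657, r = 42);
translate([1374, 715, 0]) cylinder(h = 657, r = 42);
translate([934, 264, 698]) {
  cube([38, 30, 1940]);
  translate([429, 0, 0]) cube([38, 30, 1940]);
  translate([38, 0, 229]) cube([391, 30, 30]);
  translate([38, 0, 476]) cube([391, 30, 30]);
  translate([38, 0, 723]) cube([391, 30, 30]);
  translate([38, 0, 970]) cube([391, 30, 30]);
  translate([38, 0, 1217]) cube([391, 30, 30]);
  translate([38, 0, 1464]) cube([391, 30, 30]);
  translate([38, 0, 1711]) cube([391, 30, 30]);
}
translate([578, -680, 0]) {
  translate([0, 0, 376]) cube([307, 350, 27]);
  translate([13, 13, 0]) cylinder(h = 376, r = 13);
  translate([294, 13, 0]) cylinder(h = 376, r = 13);
  translate([13, 337, 0]) cylinder(h = 376, r = 13);
  translate([294, 337, 0]) cylinder(h = 376, r = 13);
}
translate([578, 1134, 0]) {
  translate([0, 0, 376]) cube([307, 350, 27]);
  translate([13, 13, 0]) cylinder(h = 376, r = 13);
  translate([294, 13, 0]) cylinder(h = 376, r = 13);
  translate([13, 337, 0]) cylinder(h = 376, r = 13);
  translate([294, 337, 0]) cylinder(h = 376, r = 13);
}
translate([-637, 227, 0]) {
  translate([0, 0, 376]) cube([307, 350, 27]);
  translate([13, 13, 0]) cylinder(h = 376, r = 13);
  translate([294, 13, 0]) cylinder(h = 376, r = 13);
  translate([13, 337, 0]) cylinder(h = 376, r = 13);
  translate([294, 337, 0]) cylinder(h = 376, r = 13);
}
translate([1793, 227, 0]) {
  translate([0, 0, 376]) cube([307, 350, 27]);
  translate([13, 13, 0]) cylinder(h = 376, r = 13);
  translate([294, 13, 0]) cylinder(h = 376, r = 13);
  translate([13, 337, 0]) cylinder(h = 376, r = 13);
  translate([294, 337, 0]) cylinder(h = 376, r = 13);
}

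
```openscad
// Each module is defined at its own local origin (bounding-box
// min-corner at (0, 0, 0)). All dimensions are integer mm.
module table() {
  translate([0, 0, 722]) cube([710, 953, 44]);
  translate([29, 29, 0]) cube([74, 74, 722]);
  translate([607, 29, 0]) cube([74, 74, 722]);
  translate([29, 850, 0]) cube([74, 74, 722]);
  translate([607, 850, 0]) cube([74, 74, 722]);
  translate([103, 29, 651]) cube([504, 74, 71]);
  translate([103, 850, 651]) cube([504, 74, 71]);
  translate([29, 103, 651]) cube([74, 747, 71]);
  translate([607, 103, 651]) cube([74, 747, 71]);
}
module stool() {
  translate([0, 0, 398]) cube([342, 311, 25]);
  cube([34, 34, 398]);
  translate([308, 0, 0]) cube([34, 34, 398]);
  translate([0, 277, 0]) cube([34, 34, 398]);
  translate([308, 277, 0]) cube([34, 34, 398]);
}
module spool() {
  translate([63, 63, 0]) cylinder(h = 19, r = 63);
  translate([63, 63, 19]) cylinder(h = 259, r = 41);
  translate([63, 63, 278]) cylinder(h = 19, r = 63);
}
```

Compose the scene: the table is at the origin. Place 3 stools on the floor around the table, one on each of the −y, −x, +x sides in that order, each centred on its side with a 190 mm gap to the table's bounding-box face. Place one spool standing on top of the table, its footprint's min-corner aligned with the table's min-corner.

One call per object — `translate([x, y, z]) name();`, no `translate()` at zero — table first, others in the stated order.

table();
translate([184, -501, 0]) stool();
translate([-532, 321, 0]) stool();
translate([900, 321, 0]) stool();
translate([0, 0, 766]) spool();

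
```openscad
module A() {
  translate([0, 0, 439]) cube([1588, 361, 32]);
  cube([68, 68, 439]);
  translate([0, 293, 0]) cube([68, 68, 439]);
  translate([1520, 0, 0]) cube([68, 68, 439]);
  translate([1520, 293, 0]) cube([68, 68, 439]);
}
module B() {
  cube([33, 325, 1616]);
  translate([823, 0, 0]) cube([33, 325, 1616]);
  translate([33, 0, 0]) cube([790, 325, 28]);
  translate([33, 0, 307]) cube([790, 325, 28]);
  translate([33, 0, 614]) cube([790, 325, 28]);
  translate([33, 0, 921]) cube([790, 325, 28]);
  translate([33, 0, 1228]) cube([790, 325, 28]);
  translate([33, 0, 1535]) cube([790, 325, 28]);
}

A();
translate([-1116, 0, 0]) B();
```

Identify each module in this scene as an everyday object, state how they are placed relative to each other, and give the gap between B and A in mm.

A is a bench. B is a bookshelf. The bookshelf is on the floor beside the bench on its −x side. The gap between the bookshelf and the bench is 260 mm.

The bookshelf's nearest face is 260 mm from the bench's −x face.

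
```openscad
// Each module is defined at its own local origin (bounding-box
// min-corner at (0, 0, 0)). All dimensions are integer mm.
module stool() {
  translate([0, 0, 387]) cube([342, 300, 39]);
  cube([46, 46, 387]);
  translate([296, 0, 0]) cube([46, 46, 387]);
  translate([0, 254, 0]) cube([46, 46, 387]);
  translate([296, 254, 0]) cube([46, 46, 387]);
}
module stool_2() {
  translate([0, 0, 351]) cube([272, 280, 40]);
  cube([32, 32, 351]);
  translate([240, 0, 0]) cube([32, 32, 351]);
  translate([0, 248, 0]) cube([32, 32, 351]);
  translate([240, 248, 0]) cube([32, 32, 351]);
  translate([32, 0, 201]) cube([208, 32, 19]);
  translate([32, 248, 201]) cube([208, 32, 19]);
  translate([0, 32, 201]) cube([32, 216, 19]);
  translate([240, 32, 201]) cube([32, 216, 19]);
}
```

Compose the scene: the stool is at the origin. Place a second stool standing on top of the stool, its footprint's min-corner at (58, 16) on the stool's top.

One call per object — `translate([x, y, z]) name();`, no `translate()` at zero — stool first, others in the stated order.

stool();
translate([58, 16, 426]) stool_2();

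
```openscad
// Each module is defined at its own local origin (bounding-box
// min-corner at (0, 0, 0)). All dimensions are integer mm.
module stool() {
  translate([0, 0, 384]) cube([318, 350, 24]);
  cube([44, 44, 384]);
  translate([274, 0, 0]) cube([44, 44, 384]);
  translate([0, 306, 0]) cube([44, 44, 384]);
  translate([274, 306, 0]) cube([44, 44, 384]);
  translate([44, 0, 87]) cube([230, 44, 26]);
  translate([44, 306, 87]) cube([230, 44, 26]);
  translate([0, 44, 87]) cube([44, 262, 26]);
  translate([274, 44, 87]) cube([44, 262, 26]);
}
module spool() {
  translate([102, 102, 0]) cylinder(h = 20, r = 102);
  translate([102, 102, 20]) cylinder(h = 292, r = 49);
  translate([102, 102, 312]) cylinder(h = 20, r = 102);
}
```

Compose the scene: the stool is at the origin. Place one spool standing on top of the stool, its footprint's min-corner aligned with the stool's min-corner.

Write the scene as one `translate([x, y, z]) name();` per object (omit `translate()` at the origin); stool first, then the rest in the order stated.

stool();
translate([0, 0, 408]) spool();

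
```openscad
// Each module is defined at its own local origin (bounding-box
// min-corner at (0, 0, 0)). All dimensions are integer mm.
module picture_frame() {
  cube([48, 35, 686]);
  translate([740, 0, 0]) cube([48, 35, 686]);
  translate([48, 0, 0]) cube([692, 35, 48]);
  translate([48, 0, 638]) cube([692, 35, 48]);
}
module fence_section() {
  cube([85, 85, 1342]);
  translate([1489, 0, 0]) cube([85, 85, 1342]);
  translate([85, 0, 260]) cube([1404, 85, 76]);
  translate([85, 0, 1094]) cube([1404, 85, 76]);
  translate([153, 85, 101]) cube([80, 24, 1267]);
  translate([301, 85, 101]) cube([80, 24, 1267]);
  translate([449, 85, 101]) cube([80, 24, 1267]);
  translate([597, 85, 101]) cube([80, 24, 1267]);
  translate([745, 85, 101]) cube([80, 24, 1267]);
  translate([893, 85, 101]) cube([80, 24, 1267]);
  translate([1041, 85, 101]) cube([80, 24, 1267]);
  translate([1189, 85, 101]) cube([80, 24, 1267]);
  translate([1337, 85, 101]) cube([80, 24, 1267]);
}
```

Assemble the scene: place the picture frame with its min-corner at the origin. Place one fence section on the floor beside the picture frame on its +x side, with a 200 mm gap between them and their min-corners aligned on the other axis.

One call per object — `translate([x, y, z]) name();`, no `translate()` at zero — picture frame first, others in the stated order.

picture_frame();
translate([988, 0, 0]) fence_section();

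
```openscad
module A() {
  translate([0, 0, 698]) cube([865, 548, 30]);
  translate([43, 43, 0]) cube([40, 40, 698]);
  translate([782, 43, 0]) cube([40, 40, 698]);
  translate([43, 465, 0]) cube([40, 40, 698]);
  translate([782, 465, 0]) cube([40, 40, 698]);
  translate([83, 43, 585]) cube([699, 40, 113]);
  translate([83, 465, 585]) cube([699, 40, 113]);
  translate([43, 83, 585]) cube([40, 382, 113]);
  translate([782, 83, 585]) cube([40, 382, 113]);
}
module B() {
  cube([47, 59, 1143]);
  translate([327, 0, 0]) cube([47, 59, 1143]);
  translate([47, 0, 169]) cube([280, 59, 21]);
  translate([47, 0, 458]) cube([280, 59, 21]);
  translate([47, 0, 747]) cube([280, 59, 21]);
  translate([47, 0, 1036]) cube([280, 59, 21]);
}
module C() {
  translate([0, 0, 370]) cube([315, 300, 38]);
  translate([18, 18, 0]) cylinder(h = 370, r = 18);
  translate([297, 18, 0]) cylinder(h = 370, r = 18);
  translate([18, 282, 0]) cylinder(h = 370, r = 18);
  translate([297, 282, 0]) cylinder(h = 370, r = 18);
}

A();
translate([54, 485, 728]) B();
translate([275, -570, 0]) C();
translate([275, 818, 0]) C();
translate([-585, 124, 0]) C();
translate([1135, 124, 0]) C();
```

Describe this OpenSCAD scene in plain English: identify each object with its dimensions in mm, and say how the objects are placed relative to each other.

A is a table with a 865×548 mm rectangular top, 30 mm thick, top surface at z = 728 mm, supported by four 40×40 mm square legs, each inset 43 mm from the nearest pair of top edges, running from the floor. Four apron rails, 40 mm thick and 113 mm tall, run between adjacent legs with their top edges flush with the underside of the top and their outer faces flush with the legs' outer faces.

B is a straight ladder. Two 47×59 mm vertical rails, 1143 mm tall, stand 374 mm apart (outside-to-outside) with their front faces coplanar on the −y side. 4 rungs, each 59 mm deep and 21 mm tall, span between the inner faces of the rails, front faces flush with the rails. The lowest rung's underside is at z = 169 mm and rungs are spaced 289 mm apart (underside to underside).

C is a four-legged stool. The seat is 315×300 mm, 38 mm thick, top at z = 408 mm. It stands on four round legs, each 36 mm in diameter, from z = 0 to the seat underside, each leg's axis is inset half a diameter from the nearest pair of seat edges (so the leg's bounding box is flush with the corner).

The ladder is on top of the table. Four stools sit around the table at the −y, +y, −x, +x sides.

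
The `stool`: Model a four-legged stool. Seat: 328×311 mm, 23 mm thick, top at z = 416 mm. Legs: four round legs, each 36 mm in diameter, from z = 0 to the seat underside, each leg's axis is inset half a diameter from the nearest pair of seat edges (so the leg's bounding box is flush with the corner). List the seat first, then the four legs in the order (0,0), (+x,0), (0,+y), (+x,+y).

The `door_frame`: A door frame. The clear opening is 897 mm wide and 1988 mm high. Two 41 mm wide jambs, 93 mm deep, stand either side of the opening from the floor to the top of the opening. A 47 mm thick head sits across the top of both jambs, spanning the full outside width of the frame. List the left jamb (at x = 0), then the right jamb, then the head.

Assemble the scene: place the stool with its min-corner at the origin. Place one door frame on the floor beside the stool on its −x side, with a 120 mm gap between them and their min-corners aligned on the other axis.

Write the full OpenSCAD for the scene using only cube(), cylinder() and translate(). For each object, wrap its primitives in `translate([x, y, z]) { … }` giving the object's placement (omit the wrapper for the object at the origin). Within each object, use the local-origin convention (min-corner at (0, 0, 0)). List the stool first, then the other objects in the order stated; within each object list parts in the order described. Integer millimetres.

translate([0, 0, 393]) cube([328, 311, 23]);
translate([18, 18, 0]) cylinder(h = 393, r = 18);
translate([310, 18, 0]) cylinder(h = 393, r = 18);
translate([18, 293, 0]) cylinder(h = 393, r = 18);
translate([310, 293, 0]) cylinder(h = 393, r = 18);
translate([-1099, 0, 0]) {
  cube([41, 93, 1988]);
  translate([938, 0, 0]) cube([41, 93, 1988]);
  translate([0, 0, 1988]) cube([979, 93, 47]);
}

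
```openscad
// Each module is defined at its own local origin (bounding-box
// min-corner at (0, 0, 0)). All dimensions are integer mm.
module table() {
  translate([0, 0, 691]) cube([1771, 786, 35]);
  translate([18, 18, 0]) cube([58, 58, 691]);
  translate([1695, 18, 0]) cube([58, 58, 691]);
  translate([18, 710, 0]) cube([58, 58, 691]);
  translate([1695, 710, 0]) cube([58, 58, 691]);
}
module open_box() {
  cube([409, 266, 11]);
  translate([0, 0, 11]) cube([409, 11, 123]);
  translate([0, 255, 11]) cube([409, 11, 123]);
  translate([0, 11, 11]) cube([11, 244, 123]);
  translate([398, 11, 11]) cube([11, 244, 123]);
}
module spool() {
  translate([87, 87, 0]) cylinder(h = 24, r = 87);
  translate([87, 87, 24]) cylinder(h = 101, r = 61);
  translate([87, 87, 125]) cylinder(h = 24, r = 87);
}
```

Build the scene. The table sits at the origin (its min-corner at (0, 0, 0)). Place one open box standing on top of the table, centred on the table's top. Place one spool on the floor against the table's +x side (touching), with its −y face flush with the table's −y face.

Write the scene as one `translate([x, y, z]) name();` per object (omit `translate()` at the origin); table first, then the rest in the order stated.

table();
translate([681, 260, 726]) open_box();
translate([1771, 0, 0]) spool();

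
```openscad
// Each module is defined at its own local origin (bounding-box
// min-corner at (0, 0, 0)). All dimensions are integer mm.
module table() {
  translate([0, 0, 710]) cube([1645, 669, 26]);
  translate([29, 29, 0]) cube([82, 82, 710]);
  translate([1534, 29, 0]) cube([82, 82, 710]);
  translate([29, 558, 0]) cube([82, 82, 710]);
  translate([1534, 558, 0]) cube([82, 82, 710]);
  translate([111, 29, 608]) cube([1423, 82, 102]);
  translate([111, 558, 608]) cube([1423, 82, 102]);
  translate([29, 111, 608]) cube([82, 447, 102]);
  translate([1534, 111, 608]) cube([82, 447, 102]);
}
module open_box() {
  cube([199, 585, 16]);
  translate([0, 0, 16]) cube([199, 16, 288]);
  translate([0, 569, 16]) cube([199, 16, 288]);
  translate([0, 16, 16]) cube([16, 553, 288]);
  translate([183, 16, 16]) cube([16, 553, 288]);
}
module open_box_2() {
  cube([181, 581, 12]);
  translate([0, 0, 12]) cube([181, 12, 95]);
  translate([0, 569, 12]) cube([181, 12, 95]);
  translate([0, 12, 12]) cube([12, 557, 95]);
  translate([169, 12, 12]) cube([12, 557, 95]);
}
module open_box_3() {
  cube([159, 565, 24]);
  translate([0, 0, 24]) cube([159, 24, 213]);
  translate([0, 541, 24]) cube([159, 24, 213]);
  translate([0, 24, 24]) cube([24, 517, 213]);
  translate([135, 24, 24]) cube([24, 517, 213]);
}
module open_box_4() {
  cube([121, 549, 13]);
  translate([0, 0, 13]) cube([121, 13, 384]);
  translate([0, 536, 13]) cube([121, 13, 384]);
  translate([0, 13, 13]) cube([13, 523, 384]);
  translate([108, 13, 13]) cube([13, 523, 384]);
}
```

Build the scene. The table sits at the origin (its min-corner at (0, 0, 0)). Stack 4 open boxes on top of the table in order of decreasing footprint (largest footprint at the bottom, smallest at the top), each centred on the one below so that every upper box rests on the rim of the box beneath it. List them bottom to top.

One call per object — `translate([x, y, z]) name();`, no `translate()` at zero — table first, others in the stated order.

table();
translate([723, 42, 736]) open_box();
translate([732, 44, 1040]) open_box_2();
translate([743, 52, 1147]) open_box_3();
translate([762, 60, 1384]) open_box_4();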